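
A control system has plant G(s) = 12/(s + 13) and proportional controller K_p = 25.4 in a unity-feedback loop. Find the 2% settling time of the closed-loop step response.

T_s ≈ 0.0126 s

Closed-loop transfer function: T(s) = K_p·G(s)/(1 + K_p·G(s)) = 304.8/(s + 13 + 304.8) = 304.8/(s + 317.8).
Time constant τ = 1/317.8 = 0.003147 s, so the 2% settling time is about 4τ = 0.0126 s.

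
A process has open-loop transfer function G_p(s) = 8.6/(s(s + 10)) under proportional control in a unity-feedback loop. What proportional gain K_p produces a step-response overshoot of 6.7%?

K_p = 6.83

From %OS = 100·exp(−πζ/√(1−ζ²)) = 6.7%, ζ = −ln(0.067)/√(π²+ln²(0.067)) = 0.6522.
Characteristic equation s² + 10s + 8.6K_p = 0 gives ζ = 10/(2√(8.6K_p)).
Setting ζ = 0.6522: √(8.6K_p) = 10/(2·0.6522) = 7.666, so K_p = 58.77/8.6 = 6.83.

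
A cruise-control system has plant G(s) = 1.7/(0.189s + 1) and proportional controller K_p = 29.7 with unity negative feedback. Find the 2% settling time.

T_s ≈ 0.0147 s

Closed loop: T(s) = K_p·G/(1+K_p·G) = 50.49/(0.189s + 1 + 50.49), with pole at s = −(1 + 50.49)/0.189 = −272.4.
τ = 1/272.4 = 0.003671 s, so 2% settling time ≈ 4τ = 0.0147 s.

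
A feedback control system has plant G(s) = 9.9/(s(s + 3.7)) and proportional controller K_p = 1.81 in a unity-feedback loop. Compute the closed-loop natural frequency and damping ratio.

1 + K_p·G(s) = 0 gives s² + 3.7s + 17.92 = 0.
So ω_n² = 17.92 ⇒ ω_n = 4.233 rad/s, and ζ = 3.7/(2ω_n) = 0.437.

ω_n = 4.23 rad/s, ζ = 0.437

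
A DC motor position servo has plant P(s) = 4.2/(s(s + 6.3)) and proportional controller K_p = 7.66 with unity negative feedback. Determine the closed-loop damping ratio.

1 + K_p·P(s) = 0 gives s² + 6.3s + 32.17 = 0.
So ω_n² = 32.17 ⇒ ω_n = 5.672 rad/s, and ζ = 6.3/(2ω_n) = 0.555.

ζ = 0.555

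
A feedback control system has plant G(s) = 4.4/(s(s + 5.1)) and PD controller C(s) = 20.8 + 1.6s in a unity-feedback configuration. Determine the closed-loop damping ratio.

ζ = 0.634

Forward path: (20.8 + 1.6s)·4.4/(s(s+5.1)). The closed-loop characteristic equation is s² + (5.1 + 4.4·1.6)s + 4.4·20.8 = 0.
That is s² + 12.14s + 91.52 = 0, so ω_n = 9.567 rad/s and ζ = 12.14/(2·9.567) = 0.6345.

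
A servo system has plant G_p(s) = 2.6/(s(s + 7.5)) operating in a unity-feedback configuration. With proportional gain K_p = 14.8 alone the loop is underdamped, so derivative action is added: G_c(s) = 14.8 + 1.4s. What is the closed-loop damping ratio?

Forward path: (14.8 + 1.4s)·2.6/(s(s+7.5)). The closed-loop characteristic equation is s² + (7.5 + 2.6·1.4)s + 2.6·14.8 = 0.
That is s² + 11.14s + 38.48 = 0, so ω_n = 6.203 rad/s and ζ = 11.14/(2·6.203) = 0.8979.

ζ = 0.898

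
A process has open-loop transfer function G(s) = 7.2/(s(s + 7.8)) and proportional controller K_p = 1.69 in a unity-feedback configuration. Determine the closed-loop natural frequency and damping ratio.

1 + K_p·G(s) = 0 gives s² + 7.8s + 12.17 = 0.
Matching s² + 2ζω_n s + ω_n²: ω_n = √12.17 = 3.488 rad/s and 2ζω_n = 7.8, so ζ = 7.8/(2·3.488) = 1.12.

ω_n = 3.49 rad/s, ζ = 1.12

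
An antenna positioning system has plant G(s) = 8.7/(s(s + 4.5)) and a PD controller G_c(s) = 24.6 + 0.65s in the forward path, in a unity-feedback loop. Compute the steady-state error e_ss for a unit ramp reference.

The loop has one pole at the origin (type 1). Velocity error constant K_v = lim_{s→0} s·G_c(s)G(s) = 24.6·8.7/4.5 = 47.56.
Steady-state error to a unit ramp: e_ss = 1/K_v = 0.021.

0.021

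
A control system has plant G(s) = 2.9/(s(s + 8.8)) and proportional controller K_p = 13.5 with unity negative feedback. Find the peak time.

From 1 + K_pG(s) = 0: s² + 8.8s + 39.15 = 0 ⇒ ω_n = 6.257, ζ = 0.7032.
Damped frequency ω_d = ω_n√(1−ζ²) = 4.449 rad/s, so peak time T_p = π/ω_d = 0.706 s.

T_p = 0.706 s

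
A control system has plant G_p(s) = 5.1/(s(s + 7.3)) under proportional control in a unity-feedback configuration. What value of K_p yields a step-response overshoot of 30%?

K_p = 20.4

From %OS = 100·exp(−πζ/√(1−ζ²)) = 30%, ζ = −ln(0.3)/√(π²+ln²(0.3)) = 0.3579.
Characteristic equation s² + 7.3s + 5.1K_p = 0 gives ζ = 7.3/(2√(5.1K_p)).
Setting ζ = 0.3579: √(5.1K_p) = 7.3/(2·0.3579) = 10.2, so K_p = 104/5.1 = 20.4.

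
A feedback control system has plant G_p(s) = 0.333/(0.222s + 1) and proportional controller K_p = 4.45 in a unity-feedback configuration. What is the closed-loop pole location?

Closed loop: T(s) = K_p·G_p/(1+K_p·G_p) = 1.482/(0.222s + 1 + 1.482), with pole at s = −(1 + 1.482)/0.222 = −11.18.

s = -11.18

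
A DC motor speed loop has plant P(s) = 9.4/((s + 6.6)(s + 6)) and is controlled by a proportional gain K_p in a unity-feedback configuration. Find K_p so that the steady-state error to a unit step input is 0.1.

Steady-state error for a unit step on this type-0 loop is 1/(1 + K_p·P(0)).
P(0) = 0.2374. Require 1/(1 + K_p·0.2374) = 0.1, so 1 + 0.2374·K_p = 10.
K_p = (10 − 1)/0.2374 = 37.9.

K_p = 37.9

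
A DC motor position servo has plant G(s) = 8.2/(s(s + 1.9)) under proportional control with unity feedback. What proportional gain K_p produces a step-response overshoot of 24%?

K_p = 0.643

From %OS = 100·exp(−πζ/√(1−ζ²)) = 24%, ζ = −ln(0.24)/√(π²+ln²(0.24)) = 0.4136.
Characteristic equation s² + 1.9s + 8.2K_p = 0 gives ζ = 1.9/(2√(8.2K_p)).
Setting ζ = 0.4136: √(8.2K_p) = 1.9/(2·0.4136) = 2.297, so K_p = 5.276/8.2 = 0.643.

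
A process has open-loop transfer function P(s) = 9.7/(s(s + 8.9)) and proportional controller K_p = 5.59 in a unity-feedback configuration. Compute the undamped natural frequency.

ω_n = 7.36 rad/s

1 + K_p·P(s) = 0 gives s² + 8.9s + 54.22 = 0.
Matching s² + 2ζω_n s + ω_n²: ω_n = √54.22 = 7.364 rad/s and 2ζω_n = 8.9, so ζ = 8.9/(2·7.364) = 0.604.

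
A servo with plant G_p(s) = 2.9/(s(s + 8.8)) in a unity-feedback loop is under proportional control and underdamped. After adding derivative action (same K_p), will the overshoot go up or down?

The derivative term adds K·K_d to the s-coefficient of the characteristic equation, raising 2ζω_n while ω_n is unchanged; ζ increases, so overshoot decreases.

decrease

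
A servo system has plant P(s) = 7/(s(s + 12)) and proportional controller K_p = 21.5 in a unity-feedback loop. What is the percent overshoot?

17.2%

Closed-loop characteristic equation: s² + 12s + 150.5 = 0, so ω_n = 12.27 rad/s and ζ = 12/(2·12.27) = 0.4891.
%OS = 100·exp(−πζ/√(1−ζ²)) = 100·exp(−π·0.4891/√0.7608) = 17.2%.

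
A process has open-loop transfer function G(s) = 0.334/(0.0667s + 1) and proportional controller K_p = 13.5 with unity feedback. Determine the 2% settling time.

Closed loop: T(s) = K_p·G/(1+K_p·G) = 4.509/(0.0667s + 1 + 4.509), with pole at s = −(1 + 4.509)/0.0667 = −82.59.
τ = 1/82.59 = 0.01211 s, so 2% settling time ≈ 4τ = 0.0484 s.

T_s ≈ 0.0484 s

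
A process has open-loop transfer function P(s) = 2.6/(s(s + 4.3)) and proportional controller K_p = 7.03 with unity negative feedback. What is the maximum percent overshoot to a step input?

16.1%

The closed-loop denominator s² + 4.3s + 18.28 gives ω_n = √18.28 = 4.275 and ζ = 4.3/(2ω_n) = 0.5029.
%OS = 100·exp(−πζ/√(1−ζ²)) = 100·exp(−π·0.5029/√0.7471) = 16.1%.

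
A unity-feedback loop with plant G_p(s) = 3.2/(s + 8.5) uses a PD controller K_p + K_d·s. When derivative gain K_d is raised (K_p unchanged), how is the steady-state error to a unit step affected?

unchanged

At s = 0 the derivative term contributes nothing: C(0) = K_p regardless of K_d, so K_pos = K_p·G_p(0) and e_ss are unchanged.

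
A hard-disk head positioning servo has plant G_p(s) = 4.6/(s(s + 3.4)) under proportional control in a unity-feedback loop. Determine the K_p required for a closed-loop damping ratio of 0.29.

Closed-loop characteristic equation: s² + 3.4s + K_p·4.6 = 0.
So ω_n = √(4.6K_p) and 2ζω_n = 3.4, giving ζ = 3.4/(2√(4.6K_p)).
Setting ζ = 0.29: √(4.6K_p) = 3.4/(2·0.29) = 5.862, so K_p = 34.36/4.6 = 7.47.

K_p = 7.47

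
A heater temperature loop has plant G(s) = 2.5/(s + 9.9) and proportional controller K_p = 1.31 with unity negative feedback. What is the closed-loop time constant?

Closed-loop transfer function: T(s) = K_p·G(s)/(1 + K_p·G(s)) = 3.275/(s + 9.9 + 3.275) = 3.275/(s + 13.18).
Time constant τ = 1/13.18 = 0.0759 s.

τ = 0.0759 s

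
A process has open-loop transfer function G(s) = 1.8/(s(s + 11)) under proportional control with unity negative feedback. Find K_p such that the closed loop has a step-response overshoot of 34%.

K_p = 159

From %OS = 100·exp(−πζ/√(1−ζ²)) = 34%, ζ = −ln(0.34)/√(π²+ln²(0.34)) = 0.3248.
Characteristic equation s² + 11s + 1.8K_p = 0 gives ζ = 11/(2√(1.8K_p)).
Setting ζ = 0.3248: √(1.8K_p) = 11/(2·0.3248) = 16.93, so K_p = 286.8/1.8 = 159.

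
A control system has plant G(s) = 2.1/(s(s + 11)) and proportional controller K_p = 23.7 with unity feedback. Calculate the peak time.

The closed-loop denominator s² + 11s + 49.77 gives ω_n = √49.77 = 7.055 and ζ = 11/(2ω_n) = 0.7796.
Damped frequency ω_d = ω_n√(1−ζ²) = 4.418 rad/s, so peak time T_p = π/ω_d = 0.711 s.

T_p = 0.711 s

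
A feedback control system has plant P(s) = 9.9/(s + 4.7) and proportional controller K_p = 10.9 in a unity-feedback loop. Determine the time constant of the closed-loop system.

Closed-loop transfer function: T(s) = K_p·P(s)/(1 + K_p·P(s)) = 107.9/(s + 4.7 + 107.9) = 107.9/(s + 112.6).
Time constant τ = 1/112.6 = 0.00888 s.

τ = 0.00888 s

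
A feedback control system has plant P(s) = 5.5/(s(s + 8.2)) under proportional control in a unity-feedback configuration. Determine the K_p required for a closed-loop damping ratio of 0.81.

Closed-loop characteristic equation: s² + 8.2s + K_p·5.5 = 0.
So ω_n = √(5.5K_p) and 2ζω_n = 8.2, giving ζ = 8.2/(2√(5.5K_p)).
Setting ζ = 0.81: √(5.5K_p) = 8.2/(2·0.81) = 5.062, so K_p = 25.62/5.5 = 4.66.

K_p = 4.66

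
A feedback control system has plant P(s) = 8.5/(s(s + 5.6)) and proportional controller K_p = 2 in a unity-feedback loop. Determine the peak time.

Closed-loop characteristic equation: s² + 5.6s + 17 = 0, so ω_n = 4.123 rad/s and ζ = 5.6/(2·4.123) = 0.6791.
Damped frequency ω_d = ω_n√(1−ζ²) = 3.027 rad/s, so peak time T_p = π/ω_d = 1.04 s.

T_p = 1.04 s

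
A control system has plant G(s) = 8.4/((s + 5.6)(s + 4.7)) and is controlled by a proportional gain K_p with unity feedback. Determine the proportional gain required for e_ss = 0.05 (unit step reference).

K_p = 59.5

For a type-0 loop with proportional control, e_ss = 1/(1 + K_p·G(0)).
G(0) = 0.3191. Require 1/(1 + K_p·0.3191) = 0.05, so 1 + 0.3191·K_p = 20.
K_p = (20 − 1)/0.3191 = 59.5.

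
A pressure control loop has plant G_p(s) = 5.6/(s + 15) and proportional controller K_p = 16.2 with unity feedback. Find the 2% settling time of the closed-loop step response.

Closed-loop transfer function: T(s) = K_p·G_p(s)/(1 + K_p·G_p(s)) = 90.72/(s + 15 + 90.72) = 90.72/(s + 105.7).
Time constant τ = 1/105.7 = 0.009459 s, so the 2% settling time is about 4τ = 0.0378 s.

T_s ≈ 0.0378 s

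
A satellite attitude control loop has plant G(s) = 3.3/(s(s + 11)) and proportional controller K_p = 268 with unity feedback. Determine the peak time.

The closed-loop denominator s² + 11s + 884.4 gives ω_n = √884.4 = 29.74 and ζ = 11/(2ω_n) = 0.1849.
Damped frequency ω_d = ω_n√(1−ζ²) = 29.23 rad/s, so peak time T_p = π/ω_d = 0.107 s.

T_p = 0.107 s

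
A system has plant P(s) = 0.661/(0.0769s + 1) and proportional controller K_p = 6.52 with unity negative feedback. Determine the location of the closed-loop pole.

s = -69.05

Closed loop: T(s) = K_p·P/(1+K_p·P) = 4.31/(0.0769s + 1 + 4.31), with pole at s = −(1 + 4.31)/0.0769 = −69.05.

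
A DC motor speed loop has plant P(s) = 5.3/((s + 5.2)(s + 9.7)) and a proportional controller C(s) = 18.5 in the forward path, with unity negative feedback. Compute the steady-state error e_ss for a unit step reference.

The loop is type 0. Static position error constant K_pos = C(0)·P(0) = 18.5·0.1051 = 1.944.
Steady-state error to a unit step: e_ss = 1/(1+K_pos) = 1/2.944 = 0.34.

0.34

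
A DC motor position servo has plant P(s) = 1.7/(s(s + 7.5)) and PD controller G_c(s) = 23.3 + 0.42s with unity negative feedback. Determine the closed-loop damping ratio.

ζ = 0.653

Forward path: (23.3 + 0.42s)·1.7/(s(s+7.5)). The closed-loop characteristic equation is s² + (7.5 + 1.7·0.42)s + 1.7·23.3 = 0.
That is s² + 8.214s + 39.61 = 0, so ω_n = 6.294 rad/s and ζ = 8.214/(2·6.294) = 0.6526.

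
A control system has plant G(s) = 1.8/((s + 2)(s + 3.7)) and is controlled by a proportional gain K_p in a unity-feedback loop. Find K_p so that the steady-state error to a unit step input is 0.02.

For a type-0 loop with proportional control, e_ss = 1/(1 + K_p·G(0)).
G(0) = 0.2432. Require 1/(1 + K_p·0.2432) = 0.02, so 1 + 0.2432·K_p = 50.
K_p = (50 − 1)/0.2432 = 201.

K_p = 201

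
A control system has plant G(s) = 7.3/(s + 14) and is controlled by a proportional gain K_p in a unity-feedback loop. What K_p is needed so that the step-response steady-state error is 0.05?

The loop is type 0, so e_ss(step) = 1/(1 + K_pos) with K_pos = K_p·G(0).
G(0) = 0.5214. Require 1/(1 + K_p·0.5214) = 0.05, so 1 + 0.5214·K_p = 20.
K_p = (20 − 1)/0.5214 = 36.4.

K_p = 36.4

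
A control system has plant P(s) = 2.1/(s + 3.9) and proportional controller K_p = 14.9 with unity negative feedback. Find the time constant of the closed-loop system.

Closed-loop transfer function: T(s) = K_p·P(s)/(1 + K_p·P(s)) = 31.29/(s + 3.9 + 31.29) = 31.29/(s + 35.19).
Time constant τ = 1/35.19 = 0.0284 s.

τ = 0.0284 s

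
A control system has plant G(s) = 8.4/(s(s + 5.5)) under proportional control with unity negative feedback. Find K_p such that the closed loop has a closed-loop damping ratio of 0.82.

Closed-loop characteristic equation: s² + 5.5s + K_p·8.4 = 0.
So ω_n = √(8.4K_p) and 2ζω_n = 5.5, giving ζ = 5.5/(2√(8.4K_p)).
Setting ζ = 0.82: √(8.4K_p) = 5.5/(2·0.82) = 3.354, so K_p = 11.25/8.4 = 1.34.

K_p = 1.34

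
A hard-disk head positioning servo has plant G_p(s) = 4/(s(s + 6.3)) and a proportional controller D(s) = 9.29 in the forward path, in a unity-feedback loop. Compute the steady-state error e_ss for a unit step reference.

The open loop D(s)G_p(s) has a pole at the origin (type 1), so the static position error constant is infinite and e_ss = 1/(1+∞) = 0.

0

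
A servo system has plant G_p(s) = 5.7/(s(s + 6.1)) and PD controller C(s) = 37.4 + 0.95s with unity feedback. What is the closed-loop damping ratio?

ζ = 0.394

Forward path: (37.4 + 0.95s)·5.7/(s(s+6.1)). The closed-loop characteristic equation is s² + (6.1 + 5.7·0.95)s + 5.7·37.4 = 0.
That is s² + 11.52s + 213.2 = 0, so ω_n = 14.6 rad/s and ζ = 11.52/(2·14.6) = 0.3943.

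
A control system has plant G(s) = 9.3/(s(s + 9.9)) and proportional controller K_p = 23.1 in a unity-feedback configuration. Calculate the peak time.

Closed-loop characteristic equation: s² + 9.9s + 214.8 = 0, so ω_n = 14.66 rad/s and ζ = 9.9/(2·14.66) = 0.3377.
Damped frequency ω_d = ω_n√(1−ζ²) = 13.8 rad/s, so peak time T_p = π/ω_d = 0.228 s.

T_p = 0.228 s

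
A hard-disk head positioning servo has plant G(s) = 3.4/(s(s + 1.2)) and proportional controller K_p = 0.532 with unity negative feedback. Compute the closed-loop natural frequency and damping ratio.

ω_n = 1.34 rad/s, ζ = 0.446

1 + K_p·G(s) = 0 gives s² + 1.2s + 1.809 = 0.
So ω_n² = 1.809 ⇒ ω_n = 1.345 rad/s, and ζ = 1.2/(2ω_n) = 0.446.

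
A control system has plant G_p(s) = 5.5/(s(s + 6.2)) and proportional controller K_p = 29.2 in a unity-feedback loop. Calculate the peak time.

Closed-loop characteristic equation: s² + 6.2s + 160.6 = 0, so ω_n = 12.67 rad/s and ζ = 6.2/(2·12.67) = 0.2446.
Damped frequency ω_d = ω_n√(1−ζ²) = 12.29 rad/s, so peak time T_p = π/ω_d = 0.256 s.

T_p = 0.256 s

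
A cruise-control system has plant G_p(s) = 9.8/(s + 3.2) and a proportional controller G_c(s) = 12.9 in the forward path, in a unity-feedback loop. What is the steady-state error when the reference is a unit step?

0.0247

The loop is type 0. Static position error constant K_pos = G_c(0)·G_p(0) = 12.9·3.062 = 39.51.
Steady-state error to a unit step: e_ss = 1/(1+K_pos) = 1/40.51 = 0.0247.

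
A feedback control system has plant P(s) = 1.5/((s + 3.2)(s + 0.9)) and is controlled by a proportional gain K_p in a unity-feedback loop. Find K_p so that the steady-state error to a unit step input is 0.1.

The loop is type 0, so e_ss(step) = 1/(1 + K_pos) with K_pos = K_p·P(0).
P(0) = 0.5208. Require 1/(1 + K_p·0.5208) = 0.1, so 1 + 0.5208·K_p = 10.
K_p = (10 − 1)/0.5208 = 17.3.

K_p = 17.3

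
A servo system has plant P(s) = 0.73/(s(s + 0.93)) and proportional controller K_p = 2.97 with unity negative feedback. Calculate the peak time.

T_p = 2.25 s

The closed-loop denominator s² + 0.93s + 2.168 gives ω_n = √2.168 = 1.472 and ζ = 0.93/(2ω_n) = 0.3158.
Damped frequency ω_d = ω_n√(1−ζ²) = 1.397 rad/s, so peak time T_p = π/ω_d = 2.25 s.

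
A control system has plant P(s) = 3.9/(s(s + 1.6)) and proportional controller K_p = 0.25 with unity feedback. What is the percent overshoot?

From 1 + K_pP(s) = 0: s² + 1.6s + 0.975 = 0 ⇒ ω_n = 0.9874, ζ = 0.8102.
%OS = 100·exp(−πζ/√(1−ζ²)) = 100·exp(−π·0.8102/√0.3436) = 1.3%.

1.3%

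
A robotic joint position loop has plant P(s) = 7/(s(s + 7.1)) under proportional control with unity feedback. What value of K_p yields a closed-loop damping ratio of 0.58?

K_p = 5.35

Closed-loop characteristic equation: s² + 7.1s + K_p·7 = 0.
So ω_n = √(7K_p) and 2ζω_n = 7.1, giving ζ = 7.1/(2√(7K_p)).
Setting ζ = 0.58: √(7K_p) = 7.1/(2·0.58) = 6.121, so K_p = 37.46/7 = 5.35.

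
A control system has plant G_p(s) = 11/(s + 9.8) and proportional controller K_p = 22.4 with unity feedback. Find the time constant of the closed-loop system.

τ = 0.0039 s

Closed-loop transfer function: T(s) = K_p·G_p(s)/(1 + K_p·G_p(s)) = 246.4/(s + 9.8 + 246.4) = 246.4/(s + 256.2).
Time constant τ = 1/256.2 = 0.0039 s.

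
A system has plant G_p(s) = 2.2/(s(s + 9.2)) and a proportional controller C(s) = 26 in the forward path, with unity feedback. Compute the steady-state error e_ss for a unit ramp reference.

The loop has one pole at the origin (type 1). Velocity error constant K_v = lim_{s→0} s·C(s)G_p(s) = 26·2.2/9.2 = 6.217.
Steady-state error to a unit ramp: e_ss = 1/K_v = 0.161.

0.161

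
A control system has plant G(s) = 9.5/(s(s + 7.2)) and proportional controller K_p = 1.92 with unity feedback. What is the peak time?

From 1 + K_pG(s) = 0: s² + 7.2s + 18.24 = 0 ⇒ ω_n = 4.271, ζ = 0.8429.
Damped frequency ω_d = ω_n√(1−ζ²) = 2.298 rad/s, so peak time T_p = π/ω_d = 1.37 s.

T_p = 1.37 s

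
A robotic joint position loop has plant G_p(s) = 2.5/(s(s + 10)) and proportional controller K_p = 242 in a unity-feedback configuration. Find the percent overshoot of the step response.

The closed-loop denominator s² + 10s + 605 gives ω_n = √605 = 24.6 and ζ = 10/(2ω_n) = 0.2033.
%OS = 100·exp(−πζ/√(1−ζ²)) = 100·exp(−π·0.2033/√0.9587) = 52.1%.

52.1%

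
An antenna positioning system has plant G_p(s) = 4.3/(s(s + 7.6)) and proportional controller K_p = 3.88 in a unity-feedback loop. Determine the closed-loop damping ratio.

ζ = 0.93

1 + K_p·G_p(s) = 0 gives s² + 7.6s + 16.68 = 0.
So ω_n² = 16.68 ⇒ ω_n = 4.085 rad/s, and ζ = 7.6/(2ω_n) = 0.93.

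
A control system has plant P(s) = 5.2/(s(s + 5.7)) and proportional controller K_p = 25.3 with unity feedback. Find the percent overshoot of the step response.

44.7%

Closed-loop characteristic equation: s² + 5.7s + 131.6 = 0, so ω_n = 11.47 rad/s and ζ = 5.7/(2·11.47) = 0.2485.
%OS = 100·exp(−πζ/√(1−ζ²)) = 100·exp(−π·0.2485/√0.9383) = 44.7%.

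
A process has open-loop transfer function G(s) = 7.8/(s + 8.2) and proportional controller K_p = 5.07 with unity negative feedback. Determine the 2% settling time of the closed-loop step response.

T_s ≈ 0.0838 s

Closed-loop transfer function: T(s) = K_p·G(s)/(1 + K_p·G(s)) = 39.55/(s + 8.2 + 39.55) = 39.55/(s + 47.75).
Time constant τ = 1/47.75 = 0.02094 s, so the 2% settling time is about 4τ = 0.0838 s.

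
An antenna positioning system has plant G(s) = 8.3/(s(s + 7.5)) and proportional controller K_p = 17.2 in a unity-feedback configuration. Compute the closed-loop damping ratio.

1 + K_p·G(s) = 0 gives s² + 7.5s + 142.8 = 0.
Matching s² + 2ζω_n s + ω_n²: ω_n = √142.8 = 11.95 rad/s and 2ζω_n = 7.5, so ζ = 7.5/(2·11.95) = 0.314.

ζ = 0.314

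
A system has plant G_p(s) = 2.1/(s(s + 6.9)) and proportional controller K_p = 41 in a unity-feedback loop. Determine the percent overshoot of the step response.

The closed-loop denominator s² + 6.9s + 86.1 gives ω_n = √86.1 = 9.279 and ζ = 6.9/(2ω_n) = 0.3718.
%OS = 100·exp(−πζ/√(1−ζ²)) = 100·exp(−π·0.3718/√0.8618) = 28.4%.

28.4%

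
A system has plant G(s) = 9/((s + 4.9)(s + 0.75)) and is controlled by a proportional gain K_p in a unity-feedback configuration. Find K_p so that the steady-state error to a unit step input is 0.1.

The loop is type 0, so e_ss(step) = 1/(1 + K_pos) with K_pos = K_p·G(0).
G(0) = 2.449. Require 1/(1 + K_p·2.449) = 0.1, so 1 + 2.449·K_p = 10.
K_p = (10 − 1)/2.449 = 3.68.

K_p = 3.68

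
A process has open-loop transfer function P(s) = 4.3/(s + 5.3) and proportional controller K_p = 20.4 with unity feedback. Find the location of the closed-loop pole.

Closed-loop transfer function: T(s) = K_p·P(s)/(1 + K_p·P(s)) = 87.72/(s + 5.3 + 87.72) = 87.72/(s + 93.02).
The closed-loop pole is at s = −93.02.

s = -93.02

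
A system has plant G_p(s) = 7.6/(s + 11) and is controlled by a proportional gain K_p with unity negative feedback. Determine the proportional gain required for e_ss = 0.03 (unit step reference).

Steady-state error for a unit step on this type-0 loop is 1/(1 + K_p·G_p(0)).
G_p(0) = 0.6909. Require 1/(1 + K_p·0.6909) = 0.03, so 1 + 0.6909·K_p = 33.33.
K_p = (33.33 − 1)/0.6909 = 46.8.

K_p = 46.8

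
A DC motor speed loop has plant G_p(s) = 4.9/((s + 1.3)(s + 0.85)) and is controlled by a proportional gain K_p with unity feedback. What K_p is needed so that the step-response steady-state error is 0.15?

K_p = 1.28

Steady-state error for a unit step on this type-0 loop is 1/(1 + K_p·G_p(0)).
G_p(0) = 4.434. Require 1/(1 + K_p·4.434) = 0.15, so 1 + 4.434·K_p = 6.667.
K_p = (6.667 − 1)/4.434 = 1.28.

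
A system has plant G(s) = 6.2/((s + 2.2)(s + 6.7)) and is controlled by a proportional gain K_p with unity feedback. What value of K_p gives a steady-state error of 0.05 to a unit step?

K_p = 45.2

The loop is type 0, so e_ss(step) = 1/(1 + K_pos) with K_pos = K_p·G(0).
G(0) = 0.4206. Require 1/(1 + K_p·0.4206) = 0.05, so 1 + 0.4206·K_p = 20.
K_p = (20 − 1)/0.4206 = 45.2.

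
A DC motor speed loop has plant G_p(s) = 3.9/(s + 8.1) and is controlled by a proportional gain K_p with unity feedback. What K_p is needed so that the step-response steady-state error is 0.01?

K_p = 206

The loop is type 0, so e_ss(step) = 1/(1 + K_pos) with K_pos = K_p·G_p(0).
G_p(0) = 0.4815. Require 1/(1 + K_p·0.4815) = 0.01, so 1 + 0.4815·K_p = 100.
K_p = (100 − 1)/0.4815 = 206.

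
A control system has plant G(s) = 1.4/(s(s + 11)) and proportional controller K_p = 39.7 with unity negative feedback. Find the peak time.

From 1 + K_pG(s) = 0: s² + 11s + 55.58 = 0 ⇒ ω_n = 7.455, ζ = 0.7377.
Damped frequency ω_d = ω_n√(1−ζ²) = 5.033 rad/s, so peak time T_p = π/ω_d = 0.624 s.

T_p = 0.624 s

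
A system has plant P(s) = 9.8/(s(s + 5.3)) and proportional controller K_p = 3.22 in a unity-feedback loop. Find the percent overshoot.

18.6%

The closed-loop denominator s² + 5.3s + 31.56 gives ω_n = √31.56 = 5.617 and ζ = 5.3/(2ω_n) = 0.4717.
%OS = 100·exp(−πζ/√(1−ζ²)) = 100·exp(−π·0.4717/√0.7775) = 18.6%.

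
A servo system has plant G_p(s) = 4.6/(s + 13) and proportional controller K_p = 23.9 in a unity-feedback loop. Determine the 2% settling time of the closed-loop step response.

Closed-loop transfer function: T(s) = K_p·G_p(s)/(1 + K_p·G_p(s)) = 109.9/(s + 13 + 109.9) = 109.9/(s + 122.9).
Time constant τ = 1/122.9 = 0.008134 s, so the 2% settling time is about 4τ = 0.0325 s.

T_s ≈ 0.0325 s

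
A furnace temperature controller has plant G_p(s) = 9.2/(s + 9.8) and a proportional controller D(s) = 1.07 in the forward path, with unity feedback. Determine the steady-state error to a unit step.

0.499

The loop is type 0. Static position error constant K_pos = D(0)·G_p(0) = 1.07·0.9388 = 1.004.
Steady-state error to a unit step: e_ss = 1/(1+K_pos) = 1/2.004 = 0.499.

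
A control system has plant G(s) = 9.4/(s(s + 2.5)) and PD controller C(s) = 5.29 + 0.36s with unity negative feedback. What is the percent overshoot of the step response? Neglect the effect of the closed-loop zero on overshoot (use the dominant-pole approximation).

23.6%

Forward path: (5.29 + 0.36s)·9.4/(s(s+2.5)). The closed-loop characteristic equation is s² + (2.5 + 9.4·0.36)s + 9.4·5.29 = 0.
That is s² + 5.884s + 49.73 = 0, so ω_n = 7.052 rad/s and ζ = 5.884/(2·7.052) = 0.4172.
%OS = 100·exp(−πζ/√(1−ζ²)) = 23.6%.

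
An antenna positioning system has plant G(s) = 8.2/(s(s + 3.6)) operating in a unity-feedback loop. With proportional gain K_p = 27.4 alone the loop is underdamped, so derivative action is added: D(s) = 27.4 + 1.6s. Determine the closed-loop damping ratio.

Forward path: (27.4 + 1.6s)·8.2/(s(s+3.6)). The closed-loop characteristic equation is s² + (3.6 + 8.2·1.6)s + 8.2·27.4 = 0.
That is s² + 16.72s + 224.7 = 0, so ω_n = 14.99 rad/s and ζ = 16.72/(2·14.99) = 0.5577.

ζ = 0.558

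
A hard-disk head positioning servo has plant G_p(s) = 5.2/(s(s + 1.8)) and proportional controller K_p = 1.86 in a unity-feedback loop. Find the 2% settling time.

T_s ≈ 4.44 s

Closed-loop characteristic equation: s² + 1.8s + 9.672 = 0, so ω_n = 3.11 rad/s and ζ = 1.8/(2·3.11) = 0.2894.
2% settling time T_s ≈ 4/(ζω_n) = 4/0.9 = 4.44 s.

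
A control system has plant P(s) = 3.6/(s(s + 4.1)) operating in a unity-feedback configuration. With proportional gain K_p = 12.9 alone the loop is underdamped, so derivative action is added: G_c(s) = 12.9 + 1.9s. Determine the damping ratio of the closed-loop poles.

Forward path: (12.9 + 1.9s)·3.6/(s(s+4.1)). The closed-loop characteristic equation is s² + (4.1 + 3.6·1.9)s + 3.6·12.9 = 0.
That is s² + 10.94s + 46.44 = 0, so ω_n = 6.815 rad/s and ζ = 10.94/(2·6.815) = 0.8027.

ζ = 0.803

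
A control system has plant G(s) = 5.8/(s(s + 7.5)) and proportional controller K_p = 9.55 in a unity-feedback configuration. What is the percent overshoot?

16%

Closed-loop characteristic equation: s² + 7.5s + 55.39 = 0, so ω_n = 7.442 rad/s and ζ = 7.5/(2·7.442) = 0.5039.
%OS = 100·exp(−πζ/√(1−ζ²)) = 100·exp(−π·0.5039/√0.7461) = 16%.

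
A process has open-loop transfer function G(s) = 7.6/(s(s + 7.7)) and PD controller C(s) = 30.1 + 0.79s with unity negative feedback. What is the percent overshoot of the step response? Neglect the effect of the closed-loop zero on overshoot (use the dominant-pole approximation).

20.3%

Forward path: (30.1 + 0.79s)·7.6/(s(s+7.7)). The closed-loop characteristic equation is s² + (7.7 + 7.6·0.79)s + 7.6·30.1 = 0.
That is s² + 13.7s + 228.8 = 0, so ω_n = 15.12 rad/s and ζ = 13.7/(2·15.12) = 0.453.
%OS = 100·exp(−πζ/√(1−ζ²)) = 20.3%.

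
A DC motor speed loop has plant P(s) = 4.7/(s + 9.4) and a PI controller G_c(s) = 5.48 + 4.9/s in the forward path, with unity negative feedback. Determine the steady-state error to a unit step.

The open loop G_c(s)P(s) has a pole at the origin (type 1), so the static position error constant is infinite and e_ss = 1/(1+∞) = 0.

0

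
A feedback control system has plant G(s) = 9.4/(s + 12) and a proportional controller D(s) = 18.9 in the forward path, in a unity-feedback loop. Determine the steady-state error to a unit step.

The loop is type 0. Static position error constant K_pos = D(0)·G(0) = 18.9·0.7833 = 14.8.
Steady-state error to a unit step: e_ss = 1/(1+K_pos) = 1/15.8 = 0.0633.

0.0633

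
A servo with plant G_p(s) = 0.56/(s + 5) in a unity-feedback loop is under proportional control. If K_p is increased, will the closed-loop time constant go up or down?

decrease

Closed-loop pole is at s = −(5+K_p·0.56); larger K_p moves it further left, so τ = 1/(5+K_p·0.56) decreases.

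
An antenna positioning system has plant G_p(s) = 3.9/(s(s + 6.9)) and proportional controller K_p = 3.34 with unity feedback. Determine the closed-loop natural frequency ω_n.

The closed-loop denominator is s(s+6.9) + 3.34·3.9 = s² + 6.9s + 13.03.
So ω_n² = 13.03 ⇒ ω_n = 3.609 rad/s, and ζ = 6.9/(2ω_n) = 0.956.

ω_n = 3.61 rad/s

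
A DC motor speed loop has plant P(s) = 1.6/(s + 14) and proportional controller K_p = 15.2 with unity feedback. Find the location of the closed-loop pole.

Closed-loop transfer function: T(s) = K_p·P(s)/(1 + K_p·P(s)) = 24.32/(s + 14 + 24.32) = 24.32/(s + 38.32).
The closed-loop pole is at s = −38.32.

s = -38.32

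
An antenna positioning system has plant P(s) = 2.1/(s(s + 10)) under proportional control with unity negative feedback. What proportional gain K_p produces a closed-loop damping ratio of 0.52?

K_p = 44

Closed-loop characteristic equation: s² + 10s + K_p·2.1 = 0.
So ω_n = √(2.1K_p) and 2ζω_n = 10, giving ζ = 10/(2√(2.1K_p)).
Setting ζ = 0.52: √(2.1K_p) = 10/(2·0.52) = 9.615, so K_p = 92.46/2.1 = 44.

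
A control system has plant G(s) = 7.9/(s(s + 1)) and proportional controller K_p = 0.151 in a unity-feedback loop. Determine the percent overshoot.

From 1 + K_pG(s) = 0: s² + 1s + 1.193 = 0 ⇒ ω_n = 1.092, ζ = 0.4578.
%OS = 100·exp(−πζ/√(1−ζ²)) = 100·exp(−π·0.4578/√0.7904) = 19.8%.

19.8%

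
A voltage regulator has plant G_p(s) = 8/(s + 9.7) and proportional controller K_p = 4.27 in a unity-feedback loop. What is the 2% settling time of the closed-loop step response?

Closed-loop transfer function: T(s) = K_p·G_p(s)/(1 + K_p·G_p(s)) = 34.16/(s + 9.7 + 34.16) = 34.16/(s + 43.86).
Time constant τ = 1/43.86 = 0.0228 s, so the 2% settling time is about 4τ = 0.0912 s.

T_s ≈ 0.0912 s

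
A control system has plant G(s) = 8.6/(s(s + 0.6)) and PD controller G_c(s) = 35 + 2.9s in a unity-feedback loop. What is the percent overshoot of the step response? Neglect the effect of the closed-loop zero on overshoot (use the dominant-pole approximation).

3.28%

Forward path: (35 + 2.9s)·8.6/(s(s+0.6)). The closed-loop characteristic equation is s² + (0.6 + 8.6·2.9)s + 8.6·35 = 0.
That is s² + 25.54s + 301 = 0, so ω_n = 17.35 rad/s and ζ = 25.54/(2·17.35) = 0.7361.
%OS = 100·exp(−πζ/√(1−ζ²)) = 3.28%.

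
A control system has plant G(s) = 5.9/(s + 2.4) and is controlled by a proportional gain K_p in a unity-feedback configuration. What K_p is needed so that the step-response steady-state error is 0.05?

The loop is type 0, so e_ss(step) = 1/(1 + K_pos) with K_pos = K_p·G(0).
G(0) = 2.458. Require 1/(1 + K_p·2.458) = 0.05, so 1 + 2.458·K_p = 20.
K_p = (20 − 1)/2.458 = 7.73.

K_p = 7.73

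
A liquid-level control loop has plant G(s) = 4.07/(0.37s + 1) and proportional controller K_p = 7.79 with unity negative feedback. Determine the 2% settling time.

T_s ≈ 0.0453 s

Closed loop: T(s) = K_p·G/(1+K_p·G) = 31.71/(0.37s + 1 + 31.71), with pole at s = −(1 + 31.71)/0.37 = −88.39.
τ = 1/88.39 = 0.01131 s, so 2% settling time ≈ 4τ = 0.0453 s.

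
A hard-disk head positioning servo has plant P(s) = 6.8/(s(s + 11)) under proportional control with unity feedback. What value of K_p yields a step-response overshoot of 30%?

From %OS = 100·exp(−πζ/√(1−ζ²)) = 30%, ζ = −ln(0.3)/√(π²+ln²(0.3)) = 0.3579.
Characteristic equation s² + 11s + 6.8K_p = 0 gives ζ = 11/(2√(6.8K_p)).
Setting ζ = 0.3579: √(6.8K_p) = 11/(2·0.3579) = 15.37, so K_p = 236.2/6.8 = 34.7.

K_p = 34.7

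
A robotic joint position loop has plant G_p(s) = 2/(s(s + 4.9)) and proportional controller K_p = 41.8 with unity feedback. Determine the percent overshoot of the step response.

The closed-loop denominator s² + 4.9s + 83.6 gives ω_n = √83.6 = 9.143 and ζ = 4.9/(2ω_n) = 0.268.
%OS = 100·exp(−πζ/√(1−ζ²)) = 100·exp(−π·0.268/√0.9282) = 41.7%.

41.7%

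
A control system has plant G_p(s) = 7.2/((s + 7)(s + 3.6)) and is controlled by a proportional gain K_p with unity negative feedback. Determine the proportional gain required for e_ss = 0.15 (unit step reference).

K_p = 19.8

Steady-state error for a unit step on this type-0 loop is 1/(1 + K_p·G_p(0)).
G_p(0) = 0.2857. Require 1/(1 + K_p·0.2857) = 0.15, so 1 + 0.2857·K_p = 6.667.
K_p = (6.667 − 1)/0.2857 = 19.8.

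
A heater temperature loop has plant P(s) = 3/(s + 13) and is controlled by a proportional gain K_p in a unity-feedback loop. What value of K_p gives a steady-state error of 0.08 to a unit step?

K_p = 49.8

The loop is type 0, so e_ss(step) = 1/(1 + K_pos) with K_pos = K_p·P(0).
P(0) = 0.2308. Require 1/(1 + K_p·0.2308) = 0.08, so 1 + 0.2308·K_p = 12.5.
K_p = (12.5 − 1)/0.2308 = 49.8.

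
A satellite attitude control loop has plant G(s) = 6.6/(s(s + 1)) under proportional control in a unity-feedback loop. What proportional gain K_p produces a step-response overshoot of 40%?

From %OS = 100·exp(−πζ/√(1−ζ²)) = 40%, ζ = −ln(0.4)/√(π²+ln²(0.4)) = 0.28.
Characteristic equation s² + 1s + 6.6K_p = 0 gives ζ = 1/(2√(6.6K_p)).
Setting ζ = 0.28: √(6.6K_p) = 1/(2·0.28) = 1.786, so K_p = 3.189/6.6 = 0.483.

K_p = 0.483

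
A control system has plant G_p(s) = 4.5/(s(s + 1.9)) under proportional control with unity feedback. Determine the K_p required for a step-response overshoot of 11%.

From %OS = 100·exp(−πζ/√(1−ζ²)) = 11%, ζ = −ln(0.11)/√(π²+ln²(0.11)) = 0.5749.
Characteristic equation s² + 1.9s + 4.5K_p = 0 gives ζ = 1.9/(2√(4.5K_p)).
Setting ζ = 0.5749: √(4.5K_p) = 1.9/(2·0.5749) = 1.652, so K_p = 2.731/4.5 = 0.607.

K_p = 0.607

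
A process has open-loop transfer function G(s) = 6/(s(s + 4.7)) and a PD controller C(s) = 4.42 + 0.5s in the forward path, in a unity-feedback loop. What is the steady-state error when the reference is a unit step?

The open loop C(s)G(s) has a pole at the origin (type 1), so the static position error constant is infinite and e_ss = 1/(1+∞) = 0.

0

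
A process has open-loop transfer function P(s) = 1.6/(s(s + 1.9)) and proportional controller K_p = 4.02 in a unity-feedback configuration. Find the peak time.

Closed-loop characteristic equation: s² + 1.9s + 6.432 = 0, so ω_n = 2.536 rad/s and ζ = 1.9/(2·2.536) = 0.3746.
Damped frequency ω_d = ω_n√(1−ζ²) = 2.351 rad/s, so peak time T_p = π/ω_d = 1.34 s.

T_p = 1.34 s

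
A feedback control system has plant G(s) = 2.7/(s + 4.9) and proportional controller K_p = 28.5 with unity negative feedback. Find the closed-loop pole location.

s = -81.85

Closed-loop transfer function: T(s) = K_p·G(s)/(1 + K_p·G(s)) = 76.95/(s + 4.9 + 76.95) = 76.95/(s + 81.85).
The closed-loop pole is at s = −81.85.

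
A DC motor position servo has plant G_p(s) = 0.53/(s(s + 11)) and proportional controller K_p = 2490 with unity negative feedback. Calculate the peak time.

From 1 + K_pG_p(s) = 0: s² + 11s + 1320 = 0 ⇒ ω_n = 36.33, ζ = 0.1514.
Damped frequency ω_d = ω_n√(1−ζ²) = 35.91 rad/s, so peak time T_p = π/ω_d = 0.0875 s.

T_p = 0.0875 s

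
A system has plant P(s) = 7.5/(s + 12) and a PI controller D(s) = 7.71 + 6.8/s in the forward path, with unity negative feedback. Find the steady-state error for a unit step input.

0

The open loop D(s)P(s) has a pole at the origin (type 1), so the static position error constant is infinite and e_ss = 1/(1+∞) = 0.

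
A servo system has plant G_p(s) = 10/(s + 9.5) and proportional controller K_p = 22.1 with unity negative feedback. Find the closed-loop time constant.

Closed-loop transfer function: T(s) = K_p·G_p(s)/(1 + K_p·G_p(s)) = 221/(s + 9.5 + 221) = 221/(s + 230.5).
Time constant τ = 1/230.5 = 0.00434 s.

τ = 0.00434 s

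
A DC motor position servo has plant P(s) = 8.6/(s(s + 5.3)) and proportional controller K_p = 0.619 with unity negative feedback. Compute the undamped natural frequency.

ω_n = 2.31 rad/s

The closed-loop denominator is s(s+5.3) + 0.619·8.6 = s² + 5.3s + 5.323.
So ω_n² = 5.323 ⇒ ω_n = 2.307 rad/s, and ζ = 5.3/(2ω_n) = 1.15.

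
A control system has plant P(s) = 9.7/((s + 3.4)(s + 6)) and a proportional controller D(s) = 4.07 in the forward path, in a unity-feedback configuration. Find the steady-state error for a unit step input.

0.341

The loop is type 0. Static position error constant K_pos = D(0)·P(0) = 4.07·0.4755 = 1.935.
Steady-state error to a unit step: e_ss = 1/(1+K_pos) = 1/2.935 = 0.341.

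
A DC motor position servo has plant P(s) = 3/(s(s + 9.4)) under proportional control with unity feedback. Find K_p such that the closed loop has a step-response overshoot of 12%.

K_p = 23.5

From %OS = 100·exp(−πζ/√(1−ζ²)) = 12%, ζ = −ln(0.12)/√(π²+ln²(0.12)) = 0.5594.
Characteristic equation s² + 9.4s + 3K_p = 0 gives ζ = 9.4/(2√(3K_p)).
Setting ζ = 0.5594: √(3K_p) = 9.4/(2·0.5594) = 8.402, so K_p = 70.59/3 = 23.5.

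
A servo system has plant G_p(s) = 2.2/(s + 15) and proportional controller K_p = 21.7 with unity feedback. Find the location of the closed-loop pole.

Closed-loop transfer function: T(s) = K_p·G_p(s)/(1 + K_p·G_p(s)) = 47.74/(s + 15 + 47.74) = 47.74/(s + 62.74).
The closed-loop pole is at s = −62.74.

s = -62.74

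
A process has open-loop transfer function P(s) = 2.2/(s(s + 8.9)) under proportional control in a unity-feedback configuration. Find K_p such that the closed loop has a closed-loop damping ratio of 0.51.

Closed-loop characteristic equation: s² + 8.9s + K_p·2.2 = 0.
So ω_n = √(2.2K_p) and 2ζω_n = 8.9, giving ζ = 8.9/(2√(2.2K_p)).
Setting ζ = 0.51: √(2.2K_p) = 8.9/(2·0.51) = 8.725, so K_p = 76.13/2.2 = 34.6.

K_p = 34.6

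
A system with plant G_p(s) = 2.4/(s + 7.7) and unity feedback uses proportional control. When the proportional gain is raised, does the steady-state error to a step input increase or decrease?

decrease

The position error constant K_pos = K_p·G_p(0) grows with K_p, and e_ss = 1/(1+K_pos) falls.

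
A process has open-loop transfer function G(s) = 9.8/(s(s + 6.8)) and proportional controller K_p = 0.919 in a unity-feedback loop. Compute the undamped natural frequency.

With unity feedback the closed-loop characteristic equation is s² + 6.8s + 0.919·9.8 = s² + 6.8s + 9.006 = 0.
Matching s² + 2ζω_n s + ω_n²: ω_n = √9.006 = 3.001 rad/s and 2ζω_n = 6.8, so ζ = 6.8/(2·3.001) = 1.13.

ω_n = 3 rad/s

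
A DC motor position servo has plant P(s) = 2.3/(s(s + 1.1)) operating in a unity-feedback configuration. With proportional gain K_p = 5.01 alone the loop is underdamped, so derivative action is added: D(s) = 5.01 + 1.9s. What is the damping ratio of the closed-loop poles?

ζ = 0.806

Forward path: (5.01 + 1.9s)·2.3/(s(s+1.1)). The closed-loop characteristic equation is s² + (1.1 + 2.3·1.9)s + 2.3·5.01 = 0.
That is s² + 5.47s + 11.52 = 0, so ω_n = 3.395 rad/s and ζ = 5.47/(2·3.395) = 0.8057.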